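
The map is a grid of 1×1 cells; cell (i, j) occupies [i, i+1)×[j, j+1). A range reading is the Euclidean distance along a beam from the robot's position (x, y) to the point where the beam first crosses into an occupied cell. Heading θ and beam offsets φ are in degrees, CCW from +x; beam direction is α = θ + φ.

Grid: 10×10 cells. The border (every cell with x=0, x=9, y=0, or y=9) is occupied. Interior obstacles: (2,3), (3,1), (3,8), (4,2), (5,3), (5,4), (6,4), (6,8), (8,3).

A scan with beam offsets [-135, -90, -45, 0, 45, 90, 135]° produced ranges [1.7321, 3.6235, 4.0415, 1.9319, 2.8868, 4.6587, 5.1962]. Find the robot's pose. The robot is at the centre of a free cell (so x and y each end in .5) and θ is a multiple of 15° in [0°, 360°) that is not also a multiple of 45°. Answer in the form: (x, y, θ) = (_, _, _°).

(x, y, θ) = (5.5, 6.5, 75°)

Enumerate (i+0.5, j+0.5, θ) over the 55 free cells and 16 admissible headings. For each, cast all 7 beams and compare to the given ranges.
  (8.5, 4.5, 105°): beam 1 = 0.5774 ≠ 1.7321 ✗
  (6.5, 3.5, 345°): beam 1 = 0.5774 ≠ 1.7321 ✗
  (2.5, 8.5, 105°): beam 1 = 0.5774 ≠ 1.7321 ✗
  (7.5, 1.5, 120°): beam 1 = 1.5529 ≠ 1.7321 ✗
  …
  (5.5, 6.5, 75°): r_1=1.7321, r_2=3.6235, r_3=4.0415, r_4=1.9319, r_5=2.8868, r_6=4.6587, r_7=5.1962 — all match ✓
Unique over the lattice → pose = (5.5, 6.5, 75°).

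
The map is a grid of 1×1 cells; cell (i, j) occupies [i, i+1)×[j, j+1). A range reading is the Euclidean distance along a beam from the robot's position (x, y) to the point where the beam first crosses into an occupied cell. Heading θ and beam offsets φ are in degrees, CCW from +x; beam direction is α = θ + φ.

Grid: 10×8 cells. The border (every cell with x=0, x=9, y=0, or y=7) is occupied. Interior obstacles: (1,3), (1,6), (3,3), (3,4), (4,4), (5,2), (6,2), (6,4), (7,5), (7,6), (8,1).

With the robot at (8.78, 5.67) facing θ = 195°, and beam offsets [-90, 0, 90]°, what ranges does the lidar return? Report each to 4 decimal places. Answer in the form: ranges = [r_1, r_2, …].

ranges = [1.3769, 0.8075, 0.8500]

beam 1: φ=-90°, α=105°
  cosα=-0.2588 sinα=0.9659 | (8,5) | tMaxX 3.0137 tMaxY 0.3416 | tΔX 3.8637 tΔY 1.0353
    t=0.3416 [y] (8,6)
    t=1.3769 [y] (8,7) — stop
  → r_1 = 1.3769
beam 2: φ=0°, α=195°
  cosα=-0.9659 sinα=-0.2588 | (8,5) | tMaxX 0.8075 tMaxY 2.5887 | tΔX 1.0353 tΔY 3.8637
    t=0.8075 [x] (7,5) — stop
  → r_2 = 0.8075
beam 3: φ=90°, α=285°
  cosα=0.2588 sinα=-0.9659 | (8,5) | tMaxX 0.8500 tMaxY 0.6936 | tΔX 3.8637 tΔY 1.0353
    t=0.6936 [y] (8,4)
    t=0.8500 [x] (9,4) — stop
  → r_3 = 0.8500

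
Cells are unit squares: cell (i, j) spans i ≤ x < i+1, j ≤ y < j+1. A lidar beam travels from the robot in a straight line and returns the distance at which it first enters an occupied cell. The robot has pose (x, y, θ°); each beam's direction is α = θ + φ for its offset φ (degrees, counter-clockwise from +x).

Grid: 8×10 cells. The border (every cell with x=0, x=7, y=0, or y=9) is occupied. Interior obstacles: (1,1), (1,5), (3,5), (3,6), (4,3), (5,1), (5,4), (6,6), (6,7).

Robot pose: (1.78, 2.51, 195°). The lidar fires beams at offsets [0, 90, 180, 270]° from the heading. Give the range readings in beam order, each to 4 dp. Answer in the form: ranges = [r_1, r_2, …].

ranges = [0.8075, 0.5280, 2.2983, 2.5778]

beam 1: φ=0°, α=195°
  direction (-0.9659, -0.2588); cell (1,2); t to first gridline: x 0.8075, y 1.9705 (then +1.0353 / +3.8637)
    (0,2) via x @ 0.8075  # hit
  → r_1 = 0.8075
beam 2: φ=90°, α=285°
  direction (0.2588, -0.9659); cell (1,2); t to first gridline: x 0.8500, y 0.5280 (then +3.8637 / +1.0353)
    (1,1) via y @ 0.5280  # hit
  → r_2 = 0.5280
beam 3: φ=180°, α=15°
  direction (0.9659, 0.2588); cell (1,2); t to first gridline: x 0.2278, y 1.8932 (then +1.0353 / +3.8637)
    (2,2) via x @ 0.2278
    (3,2) via x @ 1.2630
    (3,3) via y @ 1.8932
    (4,3) via x @ 2.2983  # hit
  → r_3 = 2.2983
beam 4: φ=270°, α=105°
  direction (-0.2588, 0.9659); cell (1,2); t to first gridline: x 3.0137, y 0.5073 (then +3.8637 / +1.0353)
    (1,3) via y @ 0.5073
    (1,4) via y @ 1.5426
    (1,5) via y @ 2.5778  # hit
  → r_4 = 2.5778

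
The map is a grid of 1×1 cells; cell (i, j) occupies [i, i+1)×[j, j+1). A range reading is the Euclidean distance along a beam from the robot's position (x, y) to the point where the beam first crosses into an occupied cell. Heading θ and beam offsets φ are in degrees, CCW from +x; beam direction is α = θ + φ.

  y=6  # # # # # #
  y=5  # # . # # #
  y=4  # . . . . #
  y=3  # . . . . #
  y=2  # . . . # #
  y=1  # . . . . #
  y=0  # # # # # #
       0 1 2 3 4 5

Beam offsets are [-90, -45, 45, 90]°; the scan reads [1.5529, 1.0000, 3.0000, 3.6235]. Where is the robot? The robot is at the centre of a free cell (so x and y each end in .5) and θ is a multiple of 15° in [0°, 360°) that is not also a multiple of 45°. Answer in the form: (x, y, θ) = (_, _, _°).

The pose lattice has 16·16 = 256 candidates. Test each by forward raycasting.
  (1.5, 1.5, 15°): beam 1 = 0.5176 ≠ 1.5529 ✗
  (2.5, 2.5, 300°): beam 1 = 1.7321 ≠ 1.5529 ✗
  (4.5, 4.5, 330°): beam 1 = 4.0415 ≠ 1.5529 ✗
  …
  (2.5, 4.5, 195°): r_1=1.5529, r_2=1.0000, r_3=3.0000, r_4=3.6235 — all match ✓
No second candidate reproduces the full scan.

(x, y, θ) = (2.5, 4.5, 195°)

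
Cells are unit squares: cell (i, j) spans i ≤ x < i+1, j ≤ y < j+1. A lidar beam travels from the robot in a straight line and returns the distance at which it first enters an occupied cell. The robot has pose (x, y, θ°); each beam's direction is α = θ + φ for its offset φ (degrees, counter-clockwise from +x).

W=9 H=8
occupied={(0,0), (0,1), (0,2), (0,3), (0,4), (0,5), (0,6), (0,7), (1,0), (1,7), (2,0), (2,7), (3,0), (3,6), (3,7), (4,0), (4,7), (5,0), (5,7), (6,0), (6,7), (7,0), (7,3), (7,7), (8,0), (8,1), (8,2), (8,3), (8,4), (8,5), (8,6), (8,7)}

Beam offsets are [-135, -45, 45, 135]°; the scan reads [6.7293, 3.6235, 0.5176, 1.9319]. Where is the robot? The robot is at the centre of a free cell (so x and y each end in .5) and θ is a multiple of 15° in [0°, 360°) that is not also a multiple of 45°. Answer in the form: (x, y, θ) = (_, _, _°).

The pose lattice has 40·16 = 640 candidates. Test each by forward raycasting.
  (4.5, 5.5, 150°): beam 1 = 3.6235 ≠ 6.7293 ✗
  (6.5, 1.5, 330°): beam 1 = 1.9319 ≠ 6.7293 ✗
  (2.5, 5.5, 120°): beam 1 = 5.6940 ≠ 6.7293 ✗
  …
  (1.5, 3.5, 120°): r_1=6.7293, r_2=3.6235, r_3=0.5176, r_4=1.9319 — all match ✓
Unique over the lattice → pose = (1.5, 3.5, 120°).

(x, y, θ) = (1.5, 3.5, 120°)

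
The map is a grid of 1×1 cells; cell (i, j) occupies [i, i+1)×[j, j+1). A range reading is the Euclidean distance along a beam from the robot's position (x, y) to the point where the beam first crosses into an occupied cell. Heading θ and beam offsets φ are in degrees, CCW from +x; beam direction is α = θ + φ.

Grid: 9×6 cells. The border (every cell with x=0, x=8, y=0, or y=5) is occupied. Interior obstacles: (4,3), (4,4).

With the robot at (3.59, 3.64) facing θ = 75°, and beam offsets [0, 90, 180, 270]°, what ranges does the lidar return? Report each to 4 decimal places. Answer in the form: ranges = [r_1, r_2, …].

beam 1: φ=0°, α=75°
  d=(0.2588,0.9659)  start (3,3)  tX=1.5841 tY=0.3727  stride 1/|dx|=3.8637 1/|dy|=1.0353
    cross y-line → (3,4), t=0.3727
    cross y-line → (3,5), t=1.4080 (wall)
  → r_1 = 1.4080
beam 2: φ=90°, α=165°
  d=(-0.9659,0.2588)  start (3,3)  tX=0.6108 tY=1.3909  stride 1/|dx|=1.0353 1/|dy|=3.8637
    cross x-line → (2,3), t=0.6108
    cross y-line → (2,4), t=1.3909
    cross x-line → (1,4), t=1.6461
    cross x-line → (0,4), t=2.6814 (wall)
  → r_2 = 2.6814
beam 3: φ=180°, α=255°
  d=(-0.2588,-0.9659)  start (3,3)  tX=2.2796 tY=0.6626  stride 1/|dx|=3.8637 1/|dy|=1.0353
    cross y-line → (3,2), t=0.6626
    cross y-line → (3,1), t=1.6979
    cross x-line → (2,1), t=2.2796
    cross y-line → (2,0), t=2.7331 (wall)
  → r_3 = 2.7331
beam 4: φ=270°, α=345°
  d=(0.9659,-0.2588)  start (3,3)  tX=0.4245 tY=2.4728  stride 1/|dx|=1.0353 1/|dy|=3.8637
    cross x-line → (4,3), t=0.4245 (wall)
  → r_4 = 0.4245

ranges = [1.4080, 2.6814, 2.7331, 0.4245]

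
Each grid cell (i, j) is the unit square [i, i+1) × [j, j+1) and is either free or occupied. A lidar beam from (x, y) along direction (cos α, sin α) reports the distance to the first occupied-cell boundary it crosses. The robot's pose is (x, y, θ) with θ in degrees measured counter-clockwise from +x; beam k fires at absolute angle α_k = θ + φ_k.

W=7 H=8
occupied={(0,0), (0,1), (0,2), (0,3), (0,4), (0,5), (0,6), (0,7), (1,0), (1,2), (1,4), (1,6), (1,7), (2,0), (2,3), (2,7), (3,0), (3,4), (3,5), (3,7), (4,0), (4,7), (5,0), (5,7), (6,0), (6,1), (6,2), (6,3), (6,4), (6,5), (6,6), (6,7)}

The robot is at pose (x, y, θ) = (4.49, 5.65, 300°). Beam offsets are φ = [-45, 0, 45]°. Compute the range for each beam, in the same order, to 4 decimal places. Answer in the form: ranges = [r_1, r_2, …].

ranges = [4.8140, 3.0200, 1.5633]

beam 1: φ=-45°, α=255°
  cosα=-0.2588 sinα=-0.9659 | (4,5) | tMaxX 1.8932 tMaxY 0.6729 | tΔX 3.8637 tΔY 1.0353
    t=0.6729 [y] (4,4)
    t=1.7082 [y] (4,3)
    t=1.8932 [x] (3,3)
    t=2.7435 [y] (3,2)
    t=3.7788 [y] (3,1)
    t=4.8140 [y] (3,0) — stop
  → r_1 = 4.8140
beam 2: φ=0°, α=300°
  cosα=0.5000 sinα=-0.8660 | (4,5) | tMaxX 1.0200 tMaxY 0.7506 | tΔX 2.0000 tΔY 1.1547
    t=0.7506 [y] (4,4)
    t=1.0200 [x] (5,4)
    t=1.9053 [y] (5,3)
    t=3.0200 [x] (6,3) — stop
  → r_2 = 3.0200
beam 3: φ=45°, α=345°
  cosα=0.9659 sinα=-0.2588 | (4,5) | tMaxX 0.5280 tMaxY 2.5114 | tΔX 1.0353 tΔY 3.8637
    t=0.5280 [x] (5,5)
    t=1.5633 [x] (6,5) — stop
  → r_3 = 1.5633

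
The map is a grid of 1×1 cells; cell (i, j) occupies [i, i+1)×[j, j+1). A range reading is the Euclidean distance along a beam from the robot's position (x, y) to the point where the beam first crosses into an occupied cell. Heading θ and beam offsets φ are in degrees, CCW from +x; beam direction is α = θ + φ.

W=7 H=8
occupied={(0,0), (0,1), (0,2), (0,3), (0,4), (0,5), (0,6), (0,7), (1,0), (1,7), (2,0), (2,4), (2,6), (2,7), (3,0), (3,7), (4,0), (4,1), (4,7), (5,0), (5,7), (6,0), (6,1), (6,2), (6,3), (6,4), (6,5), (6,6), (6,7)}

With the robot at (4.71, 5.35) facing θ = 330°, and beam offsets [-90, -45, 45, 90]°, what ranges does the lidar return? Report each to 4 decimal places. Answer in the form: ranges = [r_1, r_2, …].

beam 1: φ=-90°, α=240°
  dir = (cos 240°, sin 240°) = (-0.5000, -0.8660); from cell (4,5)
  next x-line at t=1.4200, next y-line at t=0.4041; Δt_x=2.0000, Δt_y=1.1547
    y: enter (4,4) at t=0.4041
    x: enter (3,4) at t=1.4200
    y: enter (3,3) at t=1.5588
    y: enter (3,2) at t=2.7135
    x: enter (2,2) at t=3.4200
    y: enter (2,1) at t=3.8682
    y: enter (2,0) at t=5.0229 ← occupied
  → r_1 = 5.0229
beam 2: φ=-45°, α=285°
  dir = (cos 285°, sin 285°) = (0.2588, -0.9659); from cell (4,5)
  next x-line at t=1.1205, next y-line at t=0.3623; Δt_x=3.8637, Δt_y=1.0353
    y: enter (4,4) at t=0.3623
    x: enter (5,4) at t=1.1205
    y: enter (5,3) at t=1.3976
    y: enter (5,2) at t=2.4329
    y: enter (5,1) at t=3.4682
    y: enter (5,0) at t=4.5035 ← occupied
  → r_2 = 4.5035
beam 3: φ=45°, α=15°
  dir = (cos 15°, sin 15°) = (0.9659, 0.2588); from cell (4,5)
  next x-line at t=0.3002, next y-line at t=2.5114; Δt_x=1.0353, Δt_y=3.8637
    x: enter (5,5) at t=0.3002
    x: enter (6,5) at t=1.3355 ← occupied
  → r_3 = 1.3355
beam 4: φ=90°, α=60°
  dir = (cos 60°, sin 60°) = (0.5000, 0.8660); from cell (4,5)
  next x-line at t=0.5800, next y-line at t=0.7506; Δt_x=2.0000, Δt_y=1.1547
    x: enter (5,5) at t=0.5800
    y: enter (5,6) at t=0.7506
    y: enter (5,7) at t=1.9053 ← occupied
  → r_4 = 1.9053

ranges = [5.0229, 4.5035, 1.3355, 1.9053]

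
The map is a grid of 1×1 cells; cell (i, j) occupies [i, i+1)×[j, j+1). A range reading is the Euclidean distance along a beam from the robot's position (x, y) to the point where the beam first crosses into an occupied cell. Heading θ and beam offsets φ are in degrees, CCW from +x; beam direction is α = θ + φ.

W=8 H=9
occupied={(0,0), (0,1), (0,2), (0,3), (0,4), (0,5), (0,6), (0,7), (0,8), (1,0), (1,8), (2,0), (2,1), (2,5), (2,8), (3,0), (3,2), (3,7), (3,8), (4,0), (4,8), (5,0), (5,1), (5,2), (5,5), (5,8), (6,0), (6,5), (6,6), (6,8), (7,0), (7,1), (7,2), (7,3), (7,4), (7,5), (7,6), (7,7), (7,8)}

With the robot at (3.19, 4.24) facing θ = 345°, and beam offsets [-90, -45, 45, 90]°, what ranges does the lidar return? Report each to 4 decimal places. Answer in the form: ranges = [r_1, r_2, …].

beam 1: φ=-90°, α=255°
  dir = (cos 255°, sin 255°) = (-0.2588, -0.9659); from cell (3,4)
  next x-line at t=0.7341, next y-line at t=0.2485; Δt_x=3.8637, Δt_y=1.0353
    y: enter (3,3) at t=0.2485
    x: enter (2,3) at t=0.7341
    y: enter (2,2) at t=1.2837
    y: enter (2,1) at t=2.3190 ← occupied
  → r_1 = 2.3190
beam 2: φ=-45°, α=300°
  dir = (cos 300°, sin 300°) = (0.5000, -0.8660); from cell (3,4)
  next x-line at t=1.6200, next y-line at t=0.2771; Δt_x=2.0000, Δt_y=1.1547
    y: enter (3,3) at t=0.2771
    y: enter (3,2) at t=1.4318 ← occupied
  → r_2 = 1.4318
beam 3: φ=45°, α=30°
  dir = (cos 30°, sin 30°) = (0.8660, 0.5000); from cell (3,4)
  next x-line at t=0.9353, next y-line at t=1.5200; Δt_x=1.1547, Δt_y=2.0000
    x: enter (4,4) at t=0.9353
    y: enter (4,5) at t=1.5200
    x: enter (5,5) at t=2.0900 ← occupied
  → r_3 = 2.0900
beam 4: φ=90°, α=75°
  dir = (cos 75°, sin 75°) = (0.2588, 0.9659); from cell (3,4)
  next x-line at t=3.1296, next y-line at t=0.7868; Δt_x=3.8637, Δt_y=1.0353
    y: enter (3,5) at t=0.7868
    y: enter (3,6) at t=1.8221
    y: enter (3,7) at t=2.8574 ← occupied
  → r_4 = 2.8574

ranges = [2.3190, 1.4318, 2.0900, 2.8574]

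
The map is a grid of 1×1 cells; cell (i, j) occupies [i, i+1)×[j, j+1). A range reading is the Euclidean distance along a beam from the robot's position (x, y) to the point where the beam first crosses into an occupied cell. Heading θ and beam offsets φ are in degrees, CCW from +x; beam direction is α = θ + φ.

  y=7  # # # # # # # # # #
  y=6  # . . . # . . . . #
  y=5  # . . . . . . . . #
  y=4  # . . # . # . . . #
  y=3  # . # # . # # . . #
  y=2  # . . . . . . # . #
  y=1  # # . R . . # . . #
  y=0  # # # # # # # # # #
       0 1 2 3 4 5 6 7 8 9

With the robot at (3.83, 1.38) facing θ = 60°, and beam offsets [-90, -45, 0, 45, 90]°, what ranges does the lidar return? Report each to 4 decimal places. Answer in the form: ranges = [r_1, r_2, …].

ranges = [0.7600, 2.2465, 2.3400, 1.6771, 3.2678]

beam 1: φ=-90°, α=330°
  d=(0.8660,-0.5000)  start (3,1)  tX=0.1963 tY=0.7600  stride 1/|dx|=1.1547 1/|dy|=2.0000
    cross x-line → (4,1), t=0.1963
    cross y-line → (4,0), t=0.7600 (wall)
  → r_1 = 0.7600
beam 2: φ=-45°, α=15°
  d=(0.9659,0.2588)  start (3,1)  tX=0.1760 tY=2.3955  stride 1/|dx|=1.0353 1/|dy|=3.8637
    cross x-line → (4,1), t=0.1760
    cross x-line → (5,1), t=1.2113
    cross x-line → (6,1), t=2.2465 (wall)
  → r_2 = 2.2465
beam 3: φ=0°, α=60°
  d=(0.5000,0.8660)  start (3,1)  tX=0.3400 tY=0.7159  stride 1/|dx|=2.0000 1/|dy|=1.1547
    cross x-line → (4,1), t=0.3400
    cross y-line → (4,2), t=0.7159
    cross y-line → (4,3), t=1.8706
    cross x-line → (5,3), t=2.3400 (wall)
  → r_3 = 2.3400
beam 4: φ=45°, α=105°
  d=(-0.2588,0.9659)  start (3,1)  tX=3.2069 tY=0.6419  stride 1/|dx|=3.8637 1/|dy|=1.0353
    cross y-line → (3,2), t=0.6419
    cross y-line → (3,3), t=1.6771 (wall)
  → r_4 = 1.6771
beam 5: φ=90°, α=150°
  d=(-0.8660,0.5000)  start (3,1)  tX=0.9584 tY=1.2400  stride 1/|dx|=1.1547 1/|dy|=2.0000
    cross x-line → (2,1), t=0.9584
    cross y-line → (2,2), t=1.2400
    cross x-line → (1,2), t=2.1131
    cross y-line → (1,3), t=3.2400
    cross x-line → (0,3), t=3.2678 (wall)
  → r_5 = 3.2678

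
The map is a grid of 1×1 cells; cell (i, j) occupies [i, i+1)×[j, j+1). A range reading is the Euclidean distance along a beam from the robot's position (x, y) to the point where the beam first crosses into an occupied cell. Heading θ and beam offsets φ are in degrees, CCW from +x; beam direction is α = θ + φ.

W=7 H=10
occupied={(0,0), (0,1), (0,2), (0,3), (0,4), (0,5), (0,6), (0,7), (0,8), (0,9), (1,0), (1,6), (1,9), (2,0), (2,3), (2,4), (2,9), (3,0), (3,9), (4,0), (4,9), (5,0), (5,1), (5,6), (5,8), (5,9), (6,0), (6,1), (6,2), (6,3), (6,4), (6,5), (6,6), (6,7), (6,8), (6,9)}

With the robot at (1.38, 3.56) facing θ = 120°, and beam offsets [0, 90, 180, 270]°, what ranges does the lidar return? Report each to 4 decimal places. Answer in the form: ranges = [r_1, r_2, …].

beam 1: φ=0°, α=120°
  direction (-0.5000, 0.8660); cell (1,3); t to first gridline: x 0.7600, y 0.5081 (then +2.0000 / +1.1547)
    (1,4) via y @ 0.5081
    (0,4) via x @ 0.7600  # hit
  → r_1 = 0.7600
beam 2: φ=90°, α=210°
  direction (-0.8660, -0.5000); cell (1,3); t to first gridline: x 0.4388, y 1.1200 (then +1.1547 / +2.0000)
    (0,3) via x @ 0.4388  # hit
  → r_2 = 0.4388
beam 3: φ=180°, α=300°
  direction (0.5000, -0.8660); cell (1,3); t to first gridline: x 1.2400, y 0.6466 (then +2.0000 / +1.1547)
    (1,2) via y @ 0.6466
    (2,2) via x @ 1.2400
    (2,1) via y @ 1.8013
    (2,0) via y @ 2.9560  # hit
  → r_3 = 2.9560
beam 4: φ=270°, α=30°
  direction (0.8660, 0.5000); cell (1,3); t to first gridline: x 0.7159, y 0.8800 (then +1.1547 / +2.0000)
    (2,3) via x @ 0.7159  # hit
  → r_4 = 0.7159

ranges = [0.7600, 0.4388, 2.9560, 0.7159]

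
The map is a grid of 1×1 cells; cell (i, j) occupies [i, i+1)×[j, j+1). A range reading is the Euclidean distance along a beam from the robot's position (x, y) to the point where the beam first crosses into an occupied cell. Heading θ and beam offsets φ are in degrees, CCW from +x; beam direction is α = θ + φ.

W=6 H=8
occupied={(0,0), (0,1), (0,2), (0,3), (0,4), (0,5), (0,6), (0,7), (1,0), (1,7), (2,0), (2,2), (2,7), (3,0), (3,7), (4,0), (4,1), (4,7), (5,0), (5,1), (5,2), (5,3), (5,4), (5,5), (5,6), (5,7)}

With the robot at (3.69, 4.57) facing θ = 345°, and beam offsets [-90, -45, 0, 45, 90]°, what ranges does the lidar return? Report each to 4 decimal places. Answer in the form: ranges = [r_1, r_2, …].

ranges = [3.6959, 2.6200, 1.3562, 1.5127, 2.5157]

beam 1: φ=-90°, α=255°
  cosα=-0.2588 sinα=-0.9659 | (3,4) | tMaxX 2.6660 tMaxY 0.5901 | tΔX 3.8637 tΔY 1.0353
    t=0.5901 [y] (3,3)
    t=1.6254 [y] (3,2)
    t=2.6607 [y] (3,1)
    t=2.6660 [x] (2,1)
    t=3.6959 [y] (2,0) — stop
  → r_1 = 3.6959
beam 2: φ=-45°, α=300°
  cosα=0.5000 sinα=-0.8660 | (3,4) | tMaxX 0.6200 tMaxY 0.6582 | tΔX 2.0000 tΔY 1.1547
    t=0.6200 [x] (4,4)
    t=0.6582 [y] (4,3)
    t=1.8129 [y] (4,2)
    t=2.6200 [x] (5,2) — stop
  → r_2 = 2.6200
beam 3: φ=0°, α=345°
  cosα=0.9659 sinα=-0.2588 | (3,4) | tMaxX 0.3209 tMaxY 2.2023 | tΔX 1.0353 tΔY 3.8637
    t=0.3209 [x] (4,4)
    t=1.3562 [x] (5,4) — stop
  → r_3 = 1.3562
beam 4: φ=45°, α=30°
  cosα=0.8660 sinα=0.5000 | (3,4) | tMaxX 0.3580 tMaxY 0.8600 | tΔX 1.1547 tΔY 2.0000
    t=0.3580 [x] (4,4)
    t=0.8600 [y] (4,5)
    t=1.5127 [x] (5,5) — stop
  → r_4 = 1.5127
beam 5: φ=90°, α=75°
  cosα=0.2588 sinα=0.9659 | (3,4) | tMaxX 1.1977 tMaxY 0.4452 | tΔX 3.8637 tΔY 1.0353
    t=0.4452 [y] (3,5)
    t=1.1977 [x] (4,5)
    t=1.4804 [y] (4,6)
    t=2.5157 [y] (4,7) — stop
  → r_5 = 2.5157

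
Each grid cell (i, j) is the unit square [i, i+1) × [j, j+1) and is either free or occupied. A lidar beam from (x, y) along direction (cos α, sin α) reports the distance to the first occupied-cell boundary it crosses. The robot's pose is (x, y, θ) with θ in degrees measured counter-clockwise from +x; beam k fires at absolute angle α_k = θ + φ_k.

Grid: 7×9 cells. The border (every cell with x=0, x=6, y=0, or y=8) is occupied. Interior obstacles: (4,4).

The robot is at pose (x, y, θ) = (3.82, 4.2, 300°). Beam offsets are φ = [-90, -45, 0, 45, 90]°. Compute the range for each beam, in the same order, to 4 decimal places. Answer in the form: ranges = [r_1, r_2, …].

beam 1: φ=-90°, α=210°
  cosα=-0.8660 sinα=-0.5000 | (3,4) | tMaxX 0.9469 tMaxY 0.4000 | tΔX 1.1547 tΔY 2.0000
    t=0.4000 [y] (3,3)
    t=0.9469 [x] (2,3)
    t=2.1016 [x] (1,3)
    t=2.4000 [y] (1,2)
    t=3.2563 [x] (0,2) — stop
  → r_1 = 3.2563
beam 2: φ=-45°, α=255°
  cosα=-0.2588 sinα=-0.9659 | (3,4) | tMaxX 3.1682 tMaxY 0.2071 | tΔX 3.8637 tΔY 1.0353
    t=0.2071 [y] (3,3)
    t=1.2423 [y] (3,2)
    t=2.2776 [y] (3,1)
    t=3.1682 [x] (2,1)
    t=3.3129 [y] (2,0) — stop
  → r_2 = 3.3129
beam 3: φ=0°, α=300°
  cosα=0.5000 sinα=-0.8660 | (3,4) | tMaxX 0.3600 tMaxY 0.2309 | tΔX 2.0000 tΔY 1.1547
    t=0.2309 [y] (3,3)
    t=0.3600 [x] (4,3)
    t=1.3856 [y] (4,2)
    t=2.3600 [x] (5,2)
    t=2.5403 [y] (5,1)
    t=3.6950 [y] (5,0) — stop
  → r_3 = 3.6950
beam 4: φ=45°, α=345°
  cosα=0.9659 sinα=-0.2588 | (3,4) | tMaxX 0.1863 tMaxY 0.7727 | tΔX 1.0353 tΔY 3.8637
    t=0.1863 [x] (4,4) — stop
  → r_4 = 0.1863
beam 5: φ=90°, α=30°
  cosα=0.8660 sinα=0.5000 | (3,4) | tMaxX 0.2078 tMaxY 1.6000 | tΔX 1.1547 tΔY 2.0000
    t=0.2078 [x] (4,4) — stop
  → r_5 = 0.2078

ranges = [3.2563, 3.3129, 3.6950, 0.1863, 0.2078]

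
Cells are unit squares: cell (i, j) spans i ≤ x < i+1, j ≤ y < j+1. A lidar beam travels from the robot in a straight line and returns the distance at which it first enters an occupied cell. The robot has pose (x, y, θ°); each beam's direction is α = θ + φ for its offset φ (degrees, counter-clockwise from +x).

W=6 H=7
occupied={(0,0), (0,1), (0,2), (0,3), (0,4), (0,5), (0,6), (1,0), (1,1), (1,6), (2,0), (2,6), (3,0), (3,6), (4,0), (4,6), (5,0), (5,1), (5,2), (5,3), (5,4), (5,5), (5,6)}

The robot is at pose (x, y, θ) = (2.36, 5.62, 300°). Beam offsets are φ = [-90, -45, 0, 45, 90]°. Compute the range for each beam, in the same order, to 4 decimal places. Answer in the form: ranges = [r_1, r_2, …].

ranges = [1.5704, 3.7477, 5.2800, 2.7331, 0.7600]

beam 1: φ=-90°, α=210°
  dir = (cos 210°, sin 210°) = (-0.8660, -0.5000); from cell (2,5)
  next x-line at t=0.4157, next y-line at t=1.2400; Δt_x=1.1547, Δt_y=2.0000
    x: enter (1,5) at t=0.4157
    y: enter (1,4) at t=1.2400
    x: enter (0,4) at t=1.5704 ← occupied
  → r_1 = 1.5704
beam 2: φ=-45°, α=255°
  dir = (cos 255°, sin 255°) = (-0.2588, -0.9659); from cell (2,5)
  next x-line at t=1.3909, next y-line at t=0.6419; Δt_x=3.8637, Δt_y=1.0353
    y: enter (2,4) at t=0.6419
    x: enter (1,4) at t=1.3909
    y: enter (1,3) at t=1.6771
    y: enter (1,2) at t=2.7124
    y: enter (1,1) at t=3.7477 ← occupied
  → r_2 = 3.7477
beam 3: φ=0°, α=300°
  dir = (cos 300°, sin 300°) = (0.5000, -0.8660); from cell (2,5)
  next x-line at t=1.2800, next y-line at t=0.7159; Δt_x=2.0000, Δt_y=1.1547
    y: enter (2,4) at t=0.7159
    x: enter (3,4) at t=1.2800
    y: enter (3,3) at t=1.8706
    y: enter (3,2) at t=3.0253
    x: enter (4,2) at t=3.2800
    y: enter (4,1) at t=4.1800
    x: enter (5,1) at t=5.2800 ← occupied
  → r_3 = 5.2800
beam 4: φ=45°, α=345°
  dir = (cos 345°, sin 345°) = (0.9659, -0.2588); from cell (2,5)
  next x-line at t=0.6626, next y-line at t=2.3955; Δt_x=1.0353, Δt_y=3.8637
    x: enter (3,5) at t=0.6626
    x: enter (4,5) at t=1.6979
    y: enter (4,4) at t=2.3955
    x: enter (5,4) at t=2.7331 ← occupied
  → r_4 = 2.7331
beam 5: φ=90°, α=30°
  dir = (cos 30°, sin 30°) = (0.8660, 0.5000); from cell (2,5)
  next x-line at t=0.7390, next y-line at t=0.7600; Δt_x=1.1547, Δt_y=2.0000
    x: enter (3,5) at t=0.7390
    y: enter (3,6) at t=0.7600 ← occupied
  → r_5 = 0.7600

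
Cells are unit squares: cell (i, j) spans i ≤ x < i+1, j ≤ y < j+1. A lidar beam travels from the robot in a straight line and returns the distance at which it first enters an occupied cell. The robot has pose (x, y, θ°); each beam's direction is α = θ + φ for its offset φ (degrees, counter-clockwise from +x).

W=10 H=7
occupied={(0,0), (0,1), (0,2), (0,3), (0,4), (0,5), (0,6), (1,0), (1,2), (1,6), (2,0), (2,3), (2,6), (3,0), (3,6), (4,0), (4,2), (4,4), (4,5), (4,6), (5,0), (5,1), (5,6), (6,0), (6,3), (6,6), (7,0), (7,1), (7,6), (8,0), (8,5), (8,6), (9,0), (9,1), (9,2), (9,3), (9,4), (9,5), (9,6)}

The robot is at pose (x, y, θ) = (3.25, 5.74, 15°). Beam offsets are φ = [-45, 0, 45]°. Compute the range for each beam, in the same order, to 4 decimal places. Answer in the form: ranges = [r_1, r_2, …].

ranges = [0.8660, 0.7765, 0.3002]

beam 1: φ=-45°, α=330°
  direction (0.8660, -0.5000); cell (3,5); t to first gridline: x 0.8660, y 1.4800 (then +1.1547 / +2.0000)
    (4,5) via x @ 0.8660  # hit
  → r_1 = 0.8660
beam 2: φ=0°, α=15°
  direction (0.9659, 0.2588); cell (3,5); t to first gridline: x 0.7765, y 1.0046 (then +1.0353 / +3.8637)
    (4,5) via x @ 0.7765  # hit
  → r_2 = 0.7765
beam 3: φ=45°, α=60°
  direction (0.5000, 0.8660); cell (3,5); t to first gridline: x 1.5000, y 0.3002 (then +2.0000 / +1.1547)
    (3,6) via y @ 0.3002  # hit
  → r_3 = 0.3002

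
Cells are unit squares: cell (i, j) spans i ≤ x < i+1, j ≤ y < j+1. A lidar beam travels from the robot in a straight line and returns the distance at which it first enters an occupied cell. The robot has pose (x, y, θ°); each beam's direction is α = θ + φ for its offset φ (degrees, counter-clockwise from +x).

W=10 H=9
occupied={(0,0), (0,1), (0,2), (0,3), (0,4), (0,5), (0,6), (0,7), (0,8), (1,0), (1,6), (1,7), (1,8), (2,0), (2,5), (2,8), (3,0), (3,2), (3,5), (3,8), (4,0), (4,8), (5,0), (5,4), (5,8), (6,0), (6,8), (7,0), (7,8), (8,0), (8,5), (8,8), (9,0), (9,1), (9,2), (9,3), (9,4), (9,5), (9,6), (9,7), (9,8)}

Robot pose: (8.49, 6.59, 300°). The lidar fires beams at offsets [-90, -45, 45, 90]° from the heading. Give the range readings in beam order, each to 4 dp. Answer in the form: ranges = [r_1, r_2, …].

ranges = [3.1800, 0.6108, 0.5280, 0.5889]

beam 1: φ=-90°, α=210°
  d=(-0.8660,-0.5000)  start (8,6)  tX=0.5658 tY=1.1800  stride 1/|dx|=1.1547 1/|dy|=2.0000
    cross x-line → (7,6), t=0.5658
    cross y-line → (7,5), t=1.1800
    cross x-line → (6,5), t=1.7205
    cross x-line → (5,5), t=2.8752
    cross y-line → (5,4), t=3.1800 (wall)
  → r_1 = 3.1800
beam 2: φ=-45°, α=255°
  d=(-0.2588,-0.9659)  start (8,6)  tX=1.8932 tY=0.6108  stride 1/|dx|=3.8637 1/|dy|=1.0353
    cross y-line → (8,5), t=0.6108 (wall)
  → r_2 = 0.6108
beam 3: φ=45°, α=345°
  d=(0.9659,-0.2588)  start (8,6)  tX=0.5280 tY=2.2796  stride 1/|dx|=1.0353 1/|dy|=3.8637
    cross x-line → (9,6), t=0.5280 (wall)
  → r_3 = 0.5280
beam 4: φ=90°, α=30°
  d=(0.8660,0.5000)  start (8,6)  tX=0.5889 tY=0.8200  stride 1/|dx|=1.1547 1/|dy|=2.0000
    cross x-line → (9,6), t=0.5889 (wall)
  → r_4 = 0.5889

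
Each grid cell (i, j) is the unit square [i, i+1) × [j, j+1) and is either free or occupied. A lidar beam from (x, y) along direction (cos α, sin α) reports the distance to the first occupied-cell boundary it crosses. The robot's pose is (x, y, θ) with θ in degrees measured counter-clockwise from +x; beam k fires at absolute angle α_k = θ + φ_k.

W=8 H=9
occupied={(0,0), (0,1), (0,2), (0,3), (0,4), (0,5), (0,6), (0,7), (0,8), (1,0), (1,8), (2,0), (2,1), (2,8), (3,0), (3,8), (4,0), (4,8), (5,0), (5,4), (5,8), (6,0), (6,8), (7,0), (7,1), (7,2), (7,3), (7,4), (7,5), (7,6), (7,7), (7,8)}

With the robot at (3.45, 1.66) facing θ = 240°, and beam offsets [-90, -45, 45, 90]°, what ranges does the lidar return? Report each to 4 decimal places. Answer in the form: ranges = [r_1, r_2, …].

beam 1: φ=-90°, α=150°
  direction (-0.8660, 0.5000); cell (3,1); t to first gridline: x 0.5196, y 0.6800 (then +1.1547 / +2.0000)
    (2,1) via x @ 0.5196  # hit
  → r_1 = 0.5196
beam 2: φ=-45°, α=195°
  direction (-0.9659, -0.2588); cell (3,1); t to first gridline: x 0.4659, y 2.5500 (then +1.0353 / +3.8637)
    (2,1) via x @ 0.4659  # hit
  → r_2 = 0.4659
beam 3: φ=45°, α=285°
  direction (0.2588, -0.9659); cell (3,1); t to first gridline: x 2.1250, y 0.6833 (then +3.8637 / +1.0353)
    (3,0) via y @ 0.6833  # hit
  → r_3 = 0.6833
beam 4: φ=90°, α=330°
  direction (0.8660, -0.5000); cell (3,1); t to first gridline: x 0.6351, y 1.3200 (then +1.1547 / +2.0000)
    (4,1) via x @ 0.6351
    (4,0) via y @ 1.3200  # hit
  → r_4 = 1.3200

ranges = [0.5196, 0.4659, 0.6833, 1.3200]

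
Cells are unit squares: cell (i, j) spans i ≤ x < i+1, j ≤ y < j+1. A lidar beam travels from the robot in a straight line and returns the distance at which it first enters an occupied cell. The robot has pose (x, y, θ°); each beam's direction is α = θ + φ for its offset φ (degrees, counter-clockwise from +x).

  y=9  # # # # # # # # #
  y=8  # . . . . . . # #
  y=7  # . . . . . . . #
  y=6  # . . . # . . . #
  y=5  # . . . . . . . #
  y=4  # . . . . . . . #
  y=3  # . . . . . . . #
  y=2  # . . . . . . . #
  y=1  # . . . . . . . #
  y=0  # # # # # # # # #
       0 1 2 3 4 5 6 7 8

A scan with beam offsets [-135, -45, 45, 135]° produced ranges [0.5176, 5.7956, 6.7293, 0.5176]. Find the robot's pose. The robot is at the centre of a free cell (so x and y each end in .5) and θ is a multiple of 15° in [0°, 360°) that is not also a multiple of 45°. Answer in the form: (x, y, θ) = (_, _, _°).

(x, y, θ) = (7.5, 7.5, 210°)

Candidates: 54 free-cell centres × 16 headings = 864 poses. Raycast each; keep the one whose scan matches to 4 dp.
  (1.5, 3.5, 345°): beam 1 = 0.5774 ≠ 0.5176 ✗
  (3.5, 4.5, 330°): beam 1 = 2.5882 ≠ 0.5176 ✗
  (5.5, 7.5, 330°): beam 1 = 4.6587 ≠ 0.5176 ✗
  (4.5, 7.5, 195°): beam 1 = 1.7321 ≠ 0.5176 ✗
  …
  (7.5, 7.5, 210°): r_1=0.5176, r_2=5.7956, r_3=6.7293, r_4=0.5176 — all match ✓
No second candidate reproduces the full scan.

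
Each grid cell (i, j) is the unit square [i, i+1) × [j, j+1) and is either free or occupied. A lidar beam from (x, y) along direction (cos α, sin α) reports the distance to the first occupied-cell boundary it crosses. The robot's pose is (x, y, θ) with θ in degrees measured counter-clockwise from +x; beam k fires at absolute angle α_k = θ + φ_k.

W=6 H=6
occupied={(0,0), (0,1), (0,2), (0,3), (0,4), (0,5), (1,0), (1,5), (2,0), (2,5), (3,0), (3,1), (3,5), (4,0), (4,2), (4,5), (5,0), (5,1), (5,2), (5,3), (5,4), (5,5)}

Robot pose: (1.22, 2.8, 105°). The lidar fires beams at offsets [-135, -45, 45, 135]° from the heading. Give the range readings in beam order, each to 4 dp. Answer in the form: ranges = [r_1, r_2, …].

beam 1: φ=-135°, α=330°
  d=(0.8660,-0.5000)  start (1,2)  tX=0.9007 tY=1.6000  stride 1/|dx|=1.1547 1/|dy|=2.0000
    cross x-line → (2,2), t=0.9007
    cross y-line → (2,1), t=1.6000
    cross x-line → (3,1), t=2.0554 (wall)
  → r_1 = 2.0554
beam 2: φ=-45°, α=60°
  d=(0.5000,0.8660)  start (1,2)  tX=1.5600 tY=0.2309  stride 1/|dx|=2.0000 1/|dy|=1.1547
    cross y-line → (1,3), t=0.2309
    cross y-line → (1,4), t=1.3856
    cross x-line → (2,4), t=1.5600
    cross y-line → (2,5), t=2.5403 (wall)
  → r_2 = 2.5403
beam 3: φ=45°, α=150°
  d=(-0.8660,0.5000)  start (1,2)  tX=0.2540 tY=0.4000  stride 1/|dx|=1.1547 1/|dy|=2.0000
    cross x-line → (0,2), t=0.2540 (wall)
  → r_3 = 0.2540
beam 4: φ=135°, α=240°
  d=(-0.5000,-0.8660)  start (1,2)  tX=0.4400 tY=0.9238  stride 1/|dx|=2.0000 1/|dy|=1.1547
    cross x-line → (0,2), t=0.4400 (wall)
  → r_4 = 0.4400

ranges = [2.0554, 2.5403, 0.2540, 0.4400]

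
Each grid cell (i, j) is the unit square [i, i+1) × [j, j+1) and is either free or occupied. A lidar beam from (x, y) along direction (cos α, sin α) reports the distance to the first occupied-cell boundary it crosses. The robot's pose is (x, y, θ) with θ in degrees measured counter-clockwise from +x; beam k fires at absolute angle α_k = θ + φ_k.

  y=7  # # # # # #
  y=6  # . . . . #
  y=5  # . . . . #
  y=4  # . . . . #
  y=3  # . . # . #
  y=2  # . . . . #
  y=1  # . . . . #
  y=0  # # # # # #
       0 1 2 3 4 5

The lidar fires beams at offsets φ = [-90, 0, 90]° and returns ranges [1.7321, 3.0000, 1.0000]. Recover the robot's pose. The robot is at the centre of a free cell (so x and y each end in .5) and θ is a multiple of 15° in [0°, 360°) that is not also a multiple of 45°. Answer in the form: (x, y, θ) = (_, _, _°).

(x, y, θ) = (2.5, 4.5, 240°)

Candidates: 23 free-cell centres × 16 headings = 368 poses. Raycast each; keep the one whose scan matches to 4 dp.
  (3.5, 5.5, 240°): beam 1 = 2.8868 ≠ 1.7321 ✗
  (2.5, 2.5, 165°): beam 1 = 4.6587 ≠ 1.7321 ✗
  (4.5, 2.5, 285°): beam 1 = 3.6235 ≠ 1.7321 ✗
  …
  (2.5, 4.5, 240°): r_1=1.7321, r_2=3.0000, r_3=1.0000 — all match ✓
No second candidate reproduces the full scan.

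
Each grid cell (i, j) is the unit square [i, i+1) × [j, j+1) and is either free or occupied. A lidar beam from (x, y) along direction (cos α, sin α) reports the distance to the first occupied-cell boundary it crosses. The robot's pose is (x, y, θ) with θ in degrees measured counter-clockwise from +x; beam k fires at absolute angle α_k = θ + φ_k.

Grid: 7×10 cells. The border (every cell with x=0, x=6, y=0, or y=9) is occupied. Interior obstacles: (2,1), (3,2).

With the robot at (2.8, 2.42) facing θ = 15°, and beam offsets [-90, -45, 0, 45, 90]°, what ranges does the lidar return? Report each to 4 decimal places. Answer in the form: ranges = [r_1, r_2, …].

ranges = [0.4348, 0.2309, 0.2071, 0.4000, 6.8121]

beam 1: φ=-90°, α=285°
  cosα=0.2588 sinα=-0.9659 | (2,2) | tMaxX 0.7727 tMaxY 0.4348 | tΔX 3.8637 tΔY 1.0353
    t=0.4348 [y] (2,1) — stop
  → r_1 = 0.4348
beam 2: φ=-45°, α=330°
  cosα=0.8660 sinα=-0.5000 | (2,2) | tMaxX 0.2309 tMaxY 0.8400 | tΔX 1.1547 tΔY 2.0000
    t=0.2309 [x] (3,2) — stop
  → r_2 = 0.2309
beam 3: φ=0°, α=15°
  cosα=0.9659 sinα=0.2588 | (2,2) | tMaxX 0.2071 tMaxY 2.2409 | tΔX 1.0353 tΔY 3.8637
    t=0.2071 [x] (3,2) — stop
  → r_3 = 0.2071
beam 4: φ=45°, α=60°
  cosα=0.5000 sinα=0.8660 | (2,2) | tMaxX 0.4000 tMaxY 0.6697 | tΔX 2.0000 tΔY 1.1547
    t=0.4000 [x] (3,2) — stop
  → r_4 = 0.4000
beam 5: φ=90°, α=105°
  cosα=-0.2588 sinα=0.9659 | (2,2) | tMaxX 3.0910 tMaxY 0.6005 | tΔX 3.8637 tΔY 1.0353
    t=0.6005 [y] (2,3)
    t=1.6357 [y] (2,4)
    t=2.6710 [y] (2,5)
    t=3.0910 [x] (1,5)
    t=3.7063 [y] (1,6)
    t=4.7416 [y] (1,7)
    t=5.7768 [y] (1,8)
    t=6.8121 [y] (1,9) — stop
  → r_5 = 6.8121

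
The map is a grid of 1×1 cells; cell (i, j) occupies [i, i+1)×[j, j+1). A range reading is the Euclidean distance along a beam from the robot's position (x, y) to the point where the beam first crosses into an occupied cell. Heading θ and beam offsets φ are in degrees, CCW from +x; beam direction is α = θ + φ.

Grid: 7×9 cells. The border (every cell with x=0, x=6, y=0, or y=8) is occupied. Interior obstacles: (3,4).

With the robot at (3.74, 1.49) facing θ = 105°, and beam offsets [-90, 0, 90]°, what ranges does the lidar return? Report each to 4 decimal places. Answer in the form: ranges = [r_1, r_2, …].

ranges = [2.3397, 2.5985, 1.8932]

beam 1: φ=-90°, α=15°
  cosα=0.9659 sinα=0.2588 | (3,1) | tMaxX 0.2692 tMaxY 1.9705 | tΔX 1.0353 tΔY 3.8637
    t=0.2692 [x] (4,1)
    t=1.3044 [x] (5,1)
    t=1.9705 [y] (5,2)
    t=2.3397 [x] (6,2) — stop
  → r_1 = 2.3397
beam 2: φ=0°, α=105°
  cosα=-0.2588 sinα=0.9659 | (3,1) | tMaxX 2.8591 tMaxY 0.5280 | tΔX 3.8637 tΔY 1.0353
    t=0.5280 [y] (3,2)
    t=1.5633 [y] (3,3)
    t=2.5985 [y] (3,4) — stop
  → r_2 = 2.5985
beam 3: φ=90°, α=195°
  cosα=-0.9659 sinα=-0.2588 | (3,1) | tMaxX 0.7661 tMaxY 1.8932 | tΔX 1.0353 tΔY 3.8637
    t=0.7661 [x] (2,1)
    t=1.8014 [x] (1,1)
    t=1.8932 [y] (1,0) — stop
  → r_3 = 1.8932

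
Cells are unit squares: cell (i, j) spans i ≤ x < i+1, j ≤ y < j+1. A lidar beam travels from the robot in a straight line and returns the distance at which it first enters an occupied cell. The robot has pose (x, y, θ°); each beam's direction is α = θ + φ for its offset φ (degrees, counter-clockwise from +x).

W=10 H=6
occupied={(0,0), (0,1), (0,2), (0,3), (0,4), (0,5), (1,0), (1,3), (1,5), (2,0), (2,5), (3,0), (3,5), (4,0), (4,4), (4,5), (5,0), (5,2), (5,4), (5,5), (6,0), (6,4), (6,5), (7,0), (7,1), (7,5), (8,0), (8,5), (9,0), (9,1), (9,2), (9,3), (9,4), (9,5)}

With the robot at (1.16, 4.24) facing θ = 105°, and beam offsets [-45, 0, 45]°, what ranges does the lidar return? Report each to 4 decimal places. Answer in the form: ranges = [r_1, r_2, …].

beam 1: φ=-45°, α=60°
  direction (0.5000, 0.8660); cell (1,4); t to first gridline: x 1.6800, y 0.8776 (then +2.0000 / +1.1547)
    (1,5) via y @ 0.8776  # hit
  → r_1 = 0.8776
beam 2: φ=0°, α=105°
  direction (-0.2588, 0.9659); cell (1,4); t to first gridline: x 0.6182, y 0.7868 (then +3.8637 / +1.0353)
    (0,4) via x @ 0.6182  # hit
  → r_2 = 0.6182
beam 3: φ=45°, α=150°
  direction (-0.8660, 0.5000); cell (1,4); t to first gridline: x 0.1848, y 1.5200 (then +1.1547 / +2.0000)
    (0,4) via x @ 0.1848  # hit
  → r_3 = 0.1848

ranges = [0.8776, 0.6182, 0.1848]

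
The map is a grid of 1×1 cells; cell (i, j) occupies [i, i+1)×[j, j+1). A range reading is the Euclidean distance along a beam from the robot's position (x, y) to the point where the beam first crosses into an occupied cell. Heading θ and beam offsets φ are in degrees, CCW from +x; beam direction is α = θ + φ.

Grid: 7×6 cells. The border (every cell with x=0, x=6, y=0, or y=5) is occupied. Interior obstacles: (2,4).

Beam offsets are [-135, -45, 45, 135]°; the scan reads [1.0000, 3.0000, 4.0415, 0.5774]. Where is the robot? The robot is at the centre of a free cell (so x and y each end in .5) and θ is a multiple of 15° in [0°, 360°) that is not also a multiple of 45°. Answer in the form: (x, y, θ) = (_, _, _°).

The pose lattice has 19·16 = 304 candidates. Test each by forward raycasting.
  (5.5, 1.5, 255°): beam 1 = 4.0415 ≠ 1.0000 ✗
  (2.5, 1.5, 345°): beam 2 = 0.5774 ≠ 3.0000 ✗
  (2.5, 3.5, 75°): beam 1 = 2.8868 ≠ 1.0000 ✗
  (5.5, 1.5, 285°): beam 1 = 5.1962 ≠ 1.0000 ✗
  (5.5, 4.5, 255°): beam 1 = 0.5774 ≠ 1.0000 ✗
  …
  (4.5, 1.5, 105°): r_1=1.0000, r_2=3.0000, r_3=4.0415, r_4=0.5774 — all match ✓
No second candidate reproduces the full scan.

(x, y, θ) = (4.5, 1.5, 105°)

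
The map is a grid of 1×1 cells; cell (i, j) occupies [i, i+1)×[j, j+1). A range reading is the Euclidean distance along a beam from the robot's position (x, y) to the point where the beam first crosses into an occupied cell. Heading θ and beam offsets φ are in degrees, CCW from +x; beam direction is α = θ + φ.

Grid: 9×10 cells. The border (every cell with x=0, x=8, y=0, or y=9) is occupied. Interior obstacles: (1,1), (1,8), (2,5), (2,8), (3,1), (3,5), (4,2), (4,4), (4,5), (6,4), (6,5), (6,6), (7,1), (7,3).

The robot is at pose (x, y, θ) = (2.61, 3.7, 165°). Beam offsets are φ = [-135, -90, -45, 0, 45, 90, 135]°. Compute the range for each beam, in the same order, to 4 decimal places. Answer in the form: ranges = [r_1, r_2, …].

ranges = [1.6050, 1.3459, 3.2200, 1.6668, 1.8591, 2.3569, 1.9630]

beam 1: φ=-135°, α=30°
  d=(0.8660,0.5000)  start (2,3)  tX=0.4503 tY=0.6000  stride 1/|dx|=1.1547 1/|dy|=2.0000
    cross x-line → (3,3), t=0.4503
    cross y-line → (3,4), t=0.6000
    cross x-line → (4,4), t=1.6050 (wall)
  → r_1 = 1.6050
beam 2: φ=-90°, α=75°
  d=(0.2588,0.9659)  start (2,3)  tX=1.5068 tY=0.3106  stride 1/|dx|=3.8637 1/|dy|=1.0353
    cross y-line → (2,4), t=0.3106
    cross y-line → (2,5), t=1.3459 (wall)
  → r_2 = 1.3459
beam 3: φ=-45°, α=120°
  d=(-0.5000,0.8660)  start (2,3)  tX=1.2200 tY=0.3464  stride 1/|dx|=2.0000 1/|dy|=1.1547
    cross y-line → (2,4), t=0.3464
    cross x-line → (1,4), t=1.2200
    cross y-line → (1,5), t=1.5011
    cross y-line → (1,6), t=2.6558
    cross x-line → (0,6), t=3.2200 (wall)
  → r_3 = 3.2200
beam 4: φ=0°, α=165°
  d=(-0.9659,0.2588)  start (2,3)  tX=0.6315 tY=1.1591  stride 1/|dx|=1.0353 1/|dy|=3.8637
    cross x-line → (1,3), t=0.6315
    cross y-line → (1,4), t=1.1591
    cross x-line → (0,4), t=1.6668 (wall)
  → r_4 = 1.6668
beam 5: φ=45°, α=210°
  d=(-0.8660,-0.5000)  start (2,3)  tX=0.7044 tY=1.4000  stride 1/|dx|=1.1547 1/|dy|=2.0000
    cross x-line → (1,3), t=0.7044
    cross y-line → (1,2), t=1.4000
    cross x-line → (0,2), t=1.8591 (wall)
  → r_5 = 1.8591
beam 6: φ=90°, α=255°
  d=(-0.2588,-0.9659)  start (2,3)  tX=2.3569 tY=0.7247  stride 1/|dx|=3.8637 1/|dy|=1.0353
    cross y-line → (2,2), t=0.7247
    cross y-line → (2,1), t=1.7600
    cross x-line → (1,1), t=2.3569 (wall)
  → r_6 = 2.3569
beam 7: φ=135°, α=300°
  d=(0.5000,-0.8660)  start (2,3)  tX=0.7800 tY=0.8083  stride 1/|dx|=2.0000 1/|dy|=1.1547
    cross x-line → (3,3), t=0.7800
    cross y-line → (3,2), t=0.8083
    cross y-line → (3,1), t=1.9630 (wall)
  → r_7 = 1.9630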